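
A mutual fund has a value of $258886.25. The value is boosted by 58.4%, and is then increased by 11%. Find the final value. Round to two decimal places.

Apply the 58.4% increase: $258886.25 × 1.584 = $410075.82.
Apply the 11% increase: $410075.82 × 1.11 = $455184.1602 ≈ $455184.16.

$455184.16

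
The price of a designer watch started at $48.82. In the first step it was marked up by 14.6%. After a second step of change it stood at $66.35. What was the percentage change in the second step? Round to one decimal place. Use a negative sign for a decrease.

After the first step: $48.82 × 1.146 = $55.94772.
Second-step multiplier: $66.35 ÷ $55.94772 ≈ 1.18593.
That is a change of 18.6%.

18.6%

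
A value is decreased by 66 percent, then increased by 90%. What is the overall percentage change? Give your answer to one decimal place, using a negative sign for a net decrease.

A 66% decrease multiplies by 0.34.
Then a 90% increase: 0.34 × 1.9 = 0.646.
Overall factor 0.646, i.e. -35.4%.

-35.4%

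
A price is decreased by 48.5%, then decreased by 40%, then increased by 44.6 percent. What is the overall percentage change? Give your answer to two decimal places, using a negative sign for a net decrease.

The combined multiplier is 0.515 × 0.6 × 1.446 = 0.446814.
That corresponds to a decrease of 55.32%.

-55.32%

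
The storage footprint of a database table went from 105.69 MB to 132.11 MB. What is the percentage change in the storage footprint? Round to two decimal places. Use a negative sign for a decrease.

25.00%

Change: 132.11 − 105.69 = 26.42.
Relative to the original: 26.42 ÷ 105.69 ≈ 25.00%.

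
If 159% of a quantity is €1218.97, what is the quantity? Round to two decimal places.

€1218.97 ÷ 1.59 ≈ €766.65.

€766.65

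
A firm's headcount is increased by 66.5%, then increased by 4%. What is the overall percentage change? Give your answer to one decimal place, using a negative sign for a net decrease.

The combined multiplier is 1.665 × 1.04 = 1.7316.
That corresponds to an increase of 73.2%.

73.2%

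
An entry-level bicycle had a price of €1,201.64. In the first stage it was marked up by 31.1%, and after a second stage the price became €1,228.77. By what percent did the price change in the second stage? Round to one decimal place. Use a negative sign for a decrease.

-22.0%

After the first stage: €1,201.64 × 1.311 = €1575.35004.
Second-stage multiplier: €1,228.77 ÷ €1575.35004 ≈ 0.78.
That is a change of -22.0%.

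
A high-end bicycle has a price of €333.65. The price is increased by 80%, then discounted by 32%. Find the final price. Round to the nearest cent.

80% increase: €333.65 × 1.8 = €600.57.
Apply the 32% decrease: €600.57 × 0.68 = €408.3876 ≈ €408.39.

€408.39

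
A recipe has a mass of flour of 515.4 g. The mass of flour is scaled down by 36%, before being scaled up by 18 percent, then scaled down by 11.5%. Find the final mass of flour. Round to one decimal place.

344.5 g

Each change multiplies by a factor: 0.64 × 1.18 × 0.885 = 0.668352.
515.4 × 0.668352 = 344.4686208 ≈ 344.5.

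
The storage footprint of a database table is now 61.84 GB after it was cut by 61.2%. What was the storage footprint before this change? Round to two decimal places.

The overall multiplier applied was 0.388.
So the original storage footprint was 61.84 ÷ 0.388 ≈ 159.38 GB.

159.38 GB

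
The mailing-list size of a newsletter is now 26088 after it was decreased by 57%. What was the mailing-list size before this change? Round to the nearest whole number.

60670

The overall multiplier applied was 0.43.
So the original mailing-list size was 26088 ÷ 0.43 ≈ 60670.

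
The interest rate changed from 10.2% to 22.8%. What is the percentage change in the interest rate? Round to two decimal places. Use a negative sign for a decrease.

123.53%

The change is 22.8 − 10.2 = 12.6 percentage points.
Relative to the original 10.2%, that is 12.6 ÷ 10.2 ≈ 123.53%.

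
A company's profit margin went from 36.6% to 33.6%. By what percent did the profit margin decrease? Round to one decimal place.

8.2%

The change is 33.6 − 36.6 = -3.0 percentage points.
Relative to the original 36.6%, that is -3.0 ÷ 36.6 ≈ -8.2%.
So the profit margin fell by 8.2%.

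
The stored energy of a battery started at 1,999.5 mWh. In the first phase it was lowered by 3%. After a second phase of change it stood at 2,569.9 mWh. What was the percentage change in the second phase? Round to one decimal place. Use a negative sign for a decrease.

32.5%

After the first phase: 1,999.5 × 0.97 = 1939.515.
Second-phase multiplier: 2,569.9 ÷ 1939.515 ≈ 1.32502.
That is a change of 32.5%.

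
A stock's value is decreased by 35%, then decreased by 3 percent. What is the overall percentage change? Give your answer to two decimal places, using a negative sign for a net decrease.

-36.95%

A 35% decrease multiplies by 0.65.
Then a 3% decrease: 0.65 × 0.97 = 0.6305.
Overall factor 0.6305, i.e. -36.95%.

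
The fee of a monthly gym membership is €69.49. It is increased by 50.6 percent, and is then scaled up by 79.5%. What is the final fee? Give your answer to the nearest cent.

€187.85

Apply the 50.6% increase: €69.49 × 1.506 = €104.65194.
79.5% increase: €104.65194 × 1.795 = €187.8502323 ≈ €187.85.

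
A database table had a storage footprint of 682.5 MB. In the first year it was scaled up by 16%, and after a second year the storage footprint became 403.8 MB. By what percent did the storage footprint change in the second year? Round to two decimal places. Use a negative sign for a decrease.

After the first year: 682.5 × 1.16 = 791.7.
Second-year multiplier: 403.8 ÷ 791.7 ≈ 0.510042.
That is a change of -49.00%.

-49.00%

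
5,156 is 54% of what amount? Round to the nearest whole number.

5,156 ÷ 0.54 ≈ 9,548.

9,548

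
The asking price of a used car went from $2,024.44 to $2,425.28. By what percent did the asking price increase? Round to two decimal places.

Change: $2,425.28 − $2,024.44 = $400.84.
Relative to the original: $400.84 ÷ $2,024.44 ≈ 19.80%.
So the asking price increased by 19.80%.

19.80%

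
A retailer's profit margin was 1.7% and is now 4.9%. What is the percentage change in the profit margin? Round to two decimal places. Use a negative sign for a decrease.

The change is 4.9 − 1.7 = 3.2 percentage points.
Relative to the original 1.7%, that is 3.2 ÷ 1.7 ≈ 188.24%.

188.24%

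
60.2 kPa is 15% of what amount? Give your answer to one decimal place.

60.2 kPa ÷ 0.15 ≈ 401.3 kPa.

401.3 kPa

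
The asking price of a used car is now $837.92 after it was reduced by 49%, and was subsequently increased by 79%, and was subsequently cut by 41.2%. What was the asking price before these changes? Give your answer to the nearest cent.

The overall multiplier applied was 0.51 × 1.79 × 0.588 = 0.5367852.
So the original asking price was $837.92 ÷ 0.5367852 ≈ $1,561.00.

$1,561.00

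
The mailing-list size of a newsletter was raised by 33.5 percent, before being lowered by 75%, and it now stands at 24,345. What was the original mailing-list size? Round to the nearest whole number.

72,944

The overall multiplier applied was 1.335 × 0.25 = 0.33375.
So the original mailing-list size was 24,345 ÷ 0.33375 ≈ 72,944.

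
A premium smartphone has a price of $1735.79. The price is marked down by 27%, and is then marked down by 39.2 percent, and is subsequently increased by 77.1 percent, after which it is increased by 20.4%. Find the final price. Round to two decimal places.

Apply the 27% decrease: $1735.79 × 0.73 = $1267.1267.
After the 39.2% decrease: $1267.1267 × 0.608 = $770.4130336.
After the 77.1% increase: $770.4130336 × 1.771 = $1364.4014825056.
20.4% increase: $1364.4014825056 × 1.204 = $1642.7393849367424 ≈ $1642.74.

$1642.74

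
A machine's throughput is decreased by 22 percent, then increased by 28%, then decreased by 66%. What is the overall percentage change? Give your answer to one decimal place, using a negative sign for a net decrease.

-66.1%

The combined multiplier is 0.78 × 1.28 × 0.34 = 0.339456.
That corresponds to a decrease of 66.1%.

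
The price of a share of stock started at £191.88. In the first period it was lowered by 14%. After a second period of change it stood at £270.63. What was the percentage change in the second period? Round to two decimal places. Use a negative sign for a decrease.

64.00%

After the first period: £191.88 × 0.86 = £165.0168.
Second-period multiplier: £270.63 ÷ £165.0168 ≈ 1.640015.
That is a change of 64.00%.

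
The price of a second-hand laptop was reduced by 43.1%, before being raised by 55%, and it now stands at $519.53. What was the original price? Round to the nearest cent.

The overall multiplier applied was 0.569 × 1.55 = 0.88195.
So the original price was $519.53 ÷ 0.88195 ≈ $589.07.

$589.07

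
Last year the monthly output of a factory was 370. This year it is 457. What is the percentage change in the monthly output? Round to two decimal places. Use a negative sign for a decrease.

23.51%

Change: 457 − 370 = 87.
Relative to the original: 87 ÷ 370 ≈ 23.51%.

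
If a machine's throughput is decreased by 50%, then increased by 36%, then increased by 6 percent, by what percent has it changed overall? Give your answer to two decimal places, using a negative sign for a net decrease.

-27.92%

A 50% decrease multiplies by 0.5.
Then a 36% increase: 0.5 × 1.36 = 0.68.
Then a 6% increase: 0.68 × 1.06 = 0.7208.
Overall factor 0.7208, i.e. -27.92%.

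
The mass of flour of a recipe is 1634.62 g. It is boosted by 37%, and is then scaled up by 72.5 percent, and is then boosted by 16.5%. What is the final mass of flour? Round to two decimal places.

37% increase: 1634.62 × 1.37 = 2239.4294.
Apply the 72.5% increase: 2239.4294 × 1.725 = 3863.015715.
16.5% increase: 3863.015715 × 1.165 = 4500.413307975 ≈ 4500.41.

4500.41 g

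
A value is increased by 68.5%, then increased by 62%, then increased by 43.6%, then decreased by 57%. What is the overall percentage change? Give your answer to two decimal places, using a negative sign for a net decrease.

A 68.5% increase multiplies by 1.685.
Then a 62% increase: 1.685 × 1.62 = 2.7297.
Then a 43.6% increase: 2.7297 × 1.436 = 3.9198492.
Then a 57% decrease: 3.9198492 × 0.43 = 1.685535156.
Overall factor 1.685535156, i.e. 68.55%.

68.55%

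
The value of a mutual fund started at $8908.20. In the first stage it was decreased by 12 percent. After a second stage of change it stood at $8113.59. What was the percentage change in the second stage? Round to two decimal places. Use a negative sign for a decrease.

3.50%

After the first stage: $8908.20 × 0.88 = $7839.216.
Second-stage multiplier: $8113.59 ÷ $7839.216 ≈ 1.035.
That is a change of 3.50%.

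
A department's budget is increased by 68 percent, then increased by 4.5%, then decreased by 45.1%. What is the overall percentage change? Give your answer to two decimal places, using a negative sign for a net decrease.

The combined multiplier is 1.68 × 1.045 × 0.549 = 0.9638244.
That corresponds to a decrease of 3.62%.

-3.62%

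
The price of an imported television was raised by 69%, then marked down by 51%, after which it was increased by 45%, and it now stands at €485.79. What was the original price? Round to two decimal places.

€404.57

Undoing the 45% increase: €485.79 ÷ 1.45 ≈ €335.027586.
Undoing the 51% decrease: €335.027586 ÷ 0.49 ≈ €683.729767.
Undoing the 69% increase: €683.729767 ÷ 1.69 ≈ €404.57.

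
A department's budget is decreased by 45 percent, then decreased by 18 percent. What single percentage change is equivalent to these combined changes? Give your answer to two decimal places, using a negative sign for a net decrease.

The combined multiplier is 0.55 × 0.82 = 0.451.
That corresponds to a decrease of 54.90%.

-54.90%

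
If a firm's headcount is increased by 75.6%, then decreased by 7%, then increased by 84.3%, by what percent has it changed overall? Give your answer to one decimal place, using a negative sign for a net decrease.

201.0%

A 75.6% increase multiplies by 1.756.
Then a 7% decrease: 1.756 × 0.93 = 1.63308.
Then an 84.3% increase: 1.63308 × 1.843 = 3.00976644.
Overall factor 3.00976644, i.e. 201.0%.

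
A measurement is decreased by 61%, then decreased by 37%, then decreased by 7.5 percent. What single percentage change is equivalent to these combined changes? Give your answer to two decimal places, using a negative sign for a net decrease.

The combined multiplier is 0.39 × 0.63 × 0.925 = 0.2272725.
That corresponds to a decrease of 77.27%.

-77.27%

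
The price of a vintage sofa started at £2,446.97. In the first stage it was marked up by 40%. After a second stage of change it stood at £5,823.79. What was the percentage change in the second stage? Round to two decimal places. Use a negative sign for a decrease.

After the first stage: £2,446.97 × 1.4 = £3425.758.
Second-stage multiplier: £5,823.79 ÷ £3425.758 ≈ 1.7.
That is a change of 70.00%.

70.00%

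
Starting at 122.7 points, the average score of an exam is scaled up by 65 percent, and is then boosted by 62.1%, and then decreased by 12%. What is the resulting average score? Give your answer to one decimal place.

288.8 points

Each change multiplies by a factor: 1.65 × 1.621 × 0.88 = 2.353692.
122.7 × 2.353692 = 288.7980084 ≈ 288.8.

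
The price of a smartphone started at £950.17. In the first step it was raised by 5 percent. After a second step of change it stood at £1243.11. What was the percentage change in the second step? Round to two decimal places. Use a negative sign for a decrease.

After the first step: £950.17 × 1.05 = £997.6785.
Second-step multiplier: £1243.11 ÷ £997.6785 ≈ 1.246003.
That is a change of 24.60%.

24.60%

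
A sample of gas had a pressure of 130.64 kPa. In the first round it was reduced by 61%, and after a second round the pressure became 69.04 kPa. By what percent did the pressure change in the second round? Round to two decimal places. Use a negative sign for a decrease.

After the first round: 130.64 × 0.39 = 50.9496.
Second-round multiplier: 69.04 ÷ 50.9496 ≈ 1.355065.
That is a change of 35.51%.

35.51%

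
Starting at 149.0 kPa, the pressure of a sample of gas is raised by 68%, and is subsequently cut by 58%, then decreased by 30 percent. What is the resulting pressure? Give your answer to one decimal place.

73.6 kPa

68% increase: 149.0 × 1.68 = 250.32.
58% decrease: 250.32 × 0.42 = 105.1344.
Apply the 30% decrease: 105.1344 × 0.7 = 73.59408 ≈ 73.6.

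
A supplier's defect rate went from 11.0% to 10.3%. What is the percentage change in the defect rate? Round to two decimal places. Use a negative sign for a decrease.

The change is 10.3 − 11.0 = -0.7 percentage points.
Relative to the original 11.0%, that is -0.7 ÷ 11.0 ≈ -6.36%.

-6.36%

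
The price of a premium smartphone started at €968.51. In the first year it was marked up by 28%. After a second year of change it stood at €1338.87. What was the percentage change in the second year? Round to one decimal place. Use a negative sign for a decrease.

After the first year: €968.51 × 1.28 = €1239.6928.
Second-year multiplier: €1338.87 ÷ €1239.6928 ≈ 1.08.
That is a change of 8.0%.

8.0%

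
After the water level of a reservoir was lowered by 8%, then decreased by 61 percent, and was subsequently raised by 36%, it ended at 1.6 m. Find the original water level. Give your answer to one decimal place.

Undoing the 36% increase: 1.6 ÷ 1.36 ≈ 1.176471.
Undoing the 61% decrease: 1.176471 ÷ 0.39 ≈ 3.016592.
Undoing the 8% decrease: 3.016592 ÷ 0.92 ≈ 3.3 m.

3.3 m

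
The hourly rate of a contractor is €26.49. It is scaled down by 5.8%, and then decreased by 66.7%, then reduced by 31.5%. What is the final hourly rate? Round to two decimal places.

Each change multiplies by a factor: 0.942 × 0.333 × 0.685 = 0.21487491.
€26.49 × 0.21487491 = €5.6920363659 ≈ €5.69.

€5.69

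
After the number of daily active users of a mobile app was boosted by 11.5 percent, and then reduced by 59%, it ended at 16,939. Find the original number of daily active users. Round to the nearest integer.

Undoing the 59% decrease: 16,939 ÷ 0.41 ≈ 41314.634146.
Undoing the 11.5% increase: 41314.634146 ÷ 1.115 ≈ 37,053.

37,053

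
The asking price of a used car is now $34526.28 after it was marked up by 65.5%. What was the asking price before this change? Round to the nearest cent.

The overall multiplier applied was 1.655.
So the original asking price was $34526.28 ÷ 1.655 ≈ $20861.80.

$20861.80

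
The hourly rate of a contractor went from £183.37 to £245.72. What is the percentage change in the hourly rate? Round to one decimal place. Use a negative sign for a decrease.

Change: £245.72 − £183.37 = £62.35.
Relative to the original: £62.35 ÷ £183.37 ≈ 34.0%.

34.0%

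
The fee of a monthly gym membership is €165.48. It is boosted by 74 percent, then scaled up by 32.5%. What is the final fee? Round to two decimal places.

Each change multiplies by a factor: 1.74 × 1.325 = 2.3055.
€165.48 × 2.3055 = €381.51414 ≈ €381.51.

€381.51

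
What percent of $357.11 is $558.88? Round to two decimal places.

156.50%

$558.88 ÷ $357.11 ≈ 156.50%.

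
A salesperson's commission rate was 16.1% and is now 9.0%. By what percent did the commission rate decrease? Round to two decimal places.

The change is 9.0 − 16.1 = -7.1 percentage points.
Relative to the original 16.1%, that is -7.1 ÷ 16.1 ≈ -44.10%.
So the commission rate fell by 44.10%.

44.10%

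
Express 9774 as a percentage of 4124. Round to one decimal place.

237.0%

9774 ÷ 4124 ≈ 237.0%.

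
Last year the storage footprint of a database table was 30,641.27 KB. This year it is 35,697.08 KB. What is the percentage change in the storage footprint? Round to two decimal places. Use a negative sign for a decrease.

Change: 35,697.08 − 30,641.27 = 5,055.81.
Relative to the original: 5,055.81 ÷ 30,641.27 ≈ 16.50%.

16.50%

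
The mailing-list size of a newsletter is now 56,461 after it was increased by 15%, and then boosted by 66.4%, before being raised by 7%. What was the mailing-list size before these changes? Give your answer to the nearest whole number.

Undoing the 7% increase: 56,461 ÷ 1.07 ≈ 52767.28972.
Undoing the 66.4% increase: 52767.28972 ÷ 1.664 ≈ 31711.111611.
Undoing the 15% increase: 31711.111611 ÷ 1.15 ≈ 27,575.

27,575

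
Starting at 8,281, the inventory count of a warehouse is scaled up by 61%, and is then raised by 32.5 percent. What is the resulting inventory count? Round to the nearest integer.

Each change multiplies by a factor: 1.61 × 1.325 = 2.13325.
8,281 × 2.13325 = 17665.44325 ≈ 17,665.

17,665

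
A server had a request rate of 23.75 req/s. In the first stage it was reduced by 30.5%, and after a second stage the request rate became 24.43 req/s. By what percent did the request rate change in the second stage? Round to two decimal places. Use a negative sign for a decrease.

After the first stage: 23.75 × 0.695 = 16.50625.
Second-stage multiplier: 24.43 ÷ 16.50625 ≈ 1.480045.
That is a change of 48.00%.

48.00%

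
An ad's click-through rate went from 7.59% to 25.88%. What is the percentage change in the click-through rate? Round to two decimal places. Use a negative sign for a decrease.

The change is 25.88 − 7.59 = 18.29 percentage points.
Relative to the original 7.59%, that is 18.29 ÷ 7.59 ≈ 240.97%.

240.97%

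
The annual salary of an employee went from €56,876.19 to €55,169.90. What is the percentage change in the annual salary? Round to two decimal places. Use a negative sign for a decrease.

-3.00%

Change: €55,169.90 − €56,876.19 = -€1,706.29.
Relative to the original: -€1,706.29 ÷ €56,876.19 ≈ -3.00%.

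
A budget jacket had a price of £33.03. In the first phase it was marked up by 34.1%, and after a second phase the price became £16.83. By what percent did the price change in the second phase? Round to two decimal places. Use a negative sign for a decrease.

-62.00%

After the first phase: £33.03 × 1.341 = £44.29323.
Second-phase multiplier: £16.83 ÷ £44.29323 ≈ 0.379968.
That is a change of -62.00%.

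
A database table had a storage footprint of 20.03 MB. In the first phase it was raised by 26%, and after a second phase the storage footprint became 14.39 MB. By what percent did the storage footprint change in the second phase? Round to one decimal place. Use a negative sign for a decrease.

-43.0%

After the first phase: 20.03 × 1.26 = 25.2378.
Second-phase multiplier: 14.39 ÷ 25.2378 ≈ 0.57018.
That is a change of -43.0%.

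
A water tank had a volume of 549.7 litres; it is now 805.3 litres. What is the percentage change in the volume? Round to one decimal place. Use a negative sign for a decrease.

46.5%

Change: 805.3 − 549.7 = 255.6.
Relative to the original: 255.6 ÷ 549.7 ≈ 46.5%.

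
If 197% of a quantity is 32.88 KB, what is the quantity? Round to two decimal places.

16.69 KB

32.88 KB ÷ 1.97 ≈ 16.69 KB.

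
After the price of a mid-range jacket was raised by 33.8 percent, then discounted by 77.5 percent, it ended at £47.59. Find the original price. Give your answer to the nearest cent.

£158.08

The overall multiplier applied was 1.338 × 0.225 = 0.30105.
So the original price was £47.59 ÷ 0.30105 ≈ £158.08.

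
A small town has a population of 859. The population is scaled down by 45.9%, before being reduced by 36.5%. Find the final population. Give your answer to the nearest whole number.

Each change multiplies by a factor: 0.541 × 0.635 = 0.343535.
859 × 0.343535 = 295.096565 ≈ 295.

295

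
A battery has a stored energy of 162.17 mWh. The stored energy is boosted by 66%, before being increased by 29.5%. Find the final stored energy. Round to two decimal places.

Each change multiplies by a factor: 1.66 × 1.295 = 2.1497.
162.17 × 2.1497 = 348.616849 ≈ 348.62.

348.62 mWh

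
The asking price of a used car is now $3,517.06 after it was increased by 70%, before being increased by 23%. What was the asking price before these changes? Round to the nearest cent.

$1,682.00

Undoing the 23% increase: $3,517.06 ÷ 1.23 ≈ $2859.398374.
Undoing the 70% increase: $2859.398374 ÷ 1.7 ≈ $1,682.00.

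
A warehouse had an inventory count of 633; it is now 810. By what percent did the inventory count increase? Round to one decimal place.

Change: 810 − 633 = 177.
Relative to the original: 177 ÷ 633 ≈ 28.0%.
So the inventory count increased by 28.0%.

28.0%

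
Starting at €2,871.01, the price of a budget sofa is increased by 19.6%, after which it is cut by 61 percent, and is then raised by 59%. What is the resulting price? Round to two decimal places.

After the 19.6% increase: €2,871.01 × 1.196 = €3433.72796.
After the 61% decrease: €3433.72796 × 0.39 = €1339.1539044.
59% increase: €1339.1539044 × 1.59 = €2129.254707996 ≈ €2,129.25.

€2,129.25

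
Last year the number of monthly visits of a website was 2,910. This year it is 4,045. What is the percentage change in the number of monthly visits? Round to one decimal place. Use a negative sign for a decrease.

39.0%

Change: 4,045 − 2,910 = 1,135.
Relative to the original: 1,135 ÷ 2,910 ≈ 39.0%.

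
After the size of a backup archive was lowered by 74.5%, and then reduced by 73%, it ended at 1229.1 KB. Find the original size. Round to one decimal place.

The overall multiplier applied was 0.255 × 0.27 = 0.06885.
So the original size was 1229.1 ÷ 0.06885 ≈ 17851.9 KB.

17851.9 KB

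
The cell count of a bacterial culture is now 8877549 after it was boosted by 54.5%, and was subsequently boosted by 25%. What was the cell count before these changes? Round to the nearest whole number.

Undoing the 25% increase: 8877549 ÷ 1.25 = 7102039.2.
Undoing the 54.5% increase: 7102039.2 ÷ 1.545 ≈ 4596789.

4596789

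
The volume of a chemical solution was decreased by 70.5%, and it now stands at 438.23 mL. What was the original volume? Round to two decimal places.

1485.53 mL

The overall multiplier applied was 0.295.
So the original volume was 438.23 ÷ 0.295 ≈ 1485.53 mL.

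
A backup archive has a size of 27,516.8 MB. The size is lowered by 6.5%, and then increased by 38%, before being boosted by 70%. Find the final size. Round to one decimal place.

60,358.4 MB

After the 6.5% decrease: 27,516.8 × 0.935 = 25728.208.
Apply the 38% increase: 25728.208 × 1.38 = 35504.92704.
70% increase: 35504.92704 × 1.7 = 60358.375968 ≈ 60,358.4.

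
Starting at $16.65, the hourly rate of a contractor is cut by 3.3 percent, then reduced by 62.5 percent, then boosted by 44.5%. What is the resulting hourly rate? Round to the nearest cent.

Each change multiplies by a factor: 0.967 × 0.375 × 1.445 = 0.523993125.
$16.65 × 0.523993125 = $8.72448553125 ≈ $8.72.

$8.72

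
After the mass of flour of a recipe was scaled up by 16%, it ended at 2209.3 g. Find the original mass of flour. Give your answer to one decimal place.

1904.6 g

The overall multiplier applied was 1.16.
So the original mass of flour was 2209.3 ÷ 1.16 ≈ 1904.6 g.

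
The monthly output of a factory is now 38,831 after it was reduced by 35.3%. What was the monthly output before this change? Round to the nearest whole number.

60,017

The overall multiplier applied was 0.647.
So the original monthly output was 38,831 ÷ 0.647 ≈ 60,017.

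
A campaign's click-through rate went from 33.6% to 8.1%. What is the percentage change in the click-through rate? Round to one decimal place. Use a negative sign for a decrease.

The change is 8.1 − 33.6 = -25.5 percentage points.
Relative to the original 33.6%, that is -25.5 ÷ 33.6 ≈ -75.9%.

-75.9%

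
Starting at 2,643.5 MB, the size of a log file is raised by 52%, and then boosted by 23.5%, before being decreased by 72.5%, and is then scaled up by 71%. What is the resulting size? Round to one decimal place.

After the 52% increase: 2,643.5 × 1.52 = 4018.12.
23.5% increase: 4018.12 × 1.235 = 4962.3782.
72.5% decrease: 4962.3782 × 0.275 = 1364.654005.
Apply the 71% increase: 1364.654005 × 1.71 = 2333.55834855 ≈ 2,333.6.

2,333.6 MB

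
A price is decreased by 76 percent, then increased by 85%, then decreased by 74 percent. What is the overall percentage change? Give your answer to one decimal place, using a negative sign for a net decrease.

A 76% decrease multiplies by 0.24.
Then an 85% increase: 0.24 × 1.85 = 0.444.
Then a 74% decrease: 0.444 × 0.26 = 0.11544.
Overall factor 0.11544, i.e. -88.5%.

-88.5%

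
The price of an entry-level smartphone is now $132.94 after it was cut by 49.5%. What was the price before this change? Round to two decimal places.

The overall multiplier applied was 0.505.
So the original price was $132.94 ÷ 0.505 ≈ $263.25.

$263.25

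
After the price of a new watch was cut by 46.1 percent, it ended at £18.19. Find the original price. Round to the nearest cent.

The overall multiplier applied was 0.539.
So the original price was £18.19 ÷ 0.539 ≈ £33.75.

£33.75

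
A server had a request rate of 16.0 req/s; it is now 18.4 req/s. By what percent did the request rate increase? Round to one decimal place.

15.0%

Change: 18.4 − 16.0 = 2.4.
Relative to the original: 2.4 ÷ 16.0 = 15.0%.
So the request rate increased by 15.0%.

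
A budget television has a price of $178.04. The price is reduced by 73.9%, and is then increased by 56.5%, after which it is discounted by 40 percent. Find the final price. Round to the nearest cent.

After the 73.9% decrease: $178.04 × 0.261 = $46.46844.
Apply the 56.5% increase: $46.46844 × 1.565 = $72.7231086.
After the 40% decrease: $72.7231086 × 0.6 = $43.63386516 ≈ $43.63.

$43.63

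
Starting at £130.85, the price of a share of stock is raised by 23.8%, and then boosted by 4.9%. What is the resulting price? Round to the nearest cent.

£169.93

Each change multiplies by a factor: 1.238 × 1.049 = 1.298662.
£130.85 × 1.298662 = £169.9299227 ≈ £169.93.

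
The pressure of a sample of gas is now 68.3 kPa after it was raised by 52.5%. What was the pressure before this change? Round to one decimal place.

The overall multiplier applied was 1.525.
So the original pressure was 68.3 ÷ 1.525 ≈ 44.8 kPa.

44.8 kPa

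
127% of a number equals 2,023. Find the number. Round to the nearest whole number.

2,023 ÷ 1.27 ≈ 1,593.

1,593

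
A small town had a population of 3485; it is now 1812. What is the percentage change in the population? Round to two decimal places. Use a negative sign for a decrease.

Change: 1812 − 3485 = -1673.
Relative to the original: -1673 ÷ 3485 ≈ -48.01%.

-48.01%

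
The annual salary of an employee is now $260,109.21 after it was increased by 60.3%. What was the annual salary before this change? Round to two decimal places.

The overall multiplier applied was 1.603.
So the original annual salary was $260,109.21 ÷ 1.603 ≈ $162,264.01.

$162,264.01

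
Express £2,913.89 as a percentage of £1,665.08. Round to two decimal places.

£2,913.89 ÷ £1,665.08 = 175.00%.

175.00%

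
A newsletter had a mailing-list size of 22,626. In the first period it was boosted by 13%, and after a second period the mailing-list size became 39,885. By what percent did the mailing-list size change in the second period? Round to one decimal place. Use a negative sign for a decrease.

After the first period: 22,626 × 1.13 = 25567.38.
Second-period multiplier: 39,885 ÷ 25567.38 ≈ 1.56.
That is a change of 56.0%.

56.0%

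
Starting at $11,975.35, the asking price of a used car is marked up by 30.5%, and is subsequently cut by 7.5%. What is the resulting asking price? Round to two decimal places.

Apply the 30.5% increase: $11,975.35 × 1.305 = $15627.83175.
Apply the 7.5% decrease: $15627.83175 × 0.925 = $14455.74436875 ≈ $14,455.74.

$14,455.74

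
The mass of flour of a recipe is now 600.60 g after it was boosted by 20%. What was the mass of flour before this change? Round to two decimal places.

The overall multiplier applied was 1.2.
So the original mass of flour was 600.60 ÷ 1.2 = 500.50 g.

500.50 g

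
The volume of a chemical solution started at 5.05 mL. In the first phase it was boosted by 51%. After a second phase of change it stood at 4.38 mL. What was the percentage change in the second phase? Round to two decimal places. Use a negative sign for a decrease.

-42.56%

After the first phase: 5.05 × 1.51 = 7.6255.
Second-phase multiplier: 4.38 ÷ 7.6255 ≈ 0.574389.
That is a change of -42.56%.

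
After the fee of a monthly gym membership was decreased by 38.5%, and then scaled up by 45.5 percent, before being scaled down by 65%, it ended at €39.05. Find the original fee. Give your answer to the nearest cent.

The overall multiplier applied was 0.615 × 1.455 × 0.35 = 0.31318875.
So the original fee was €39.05 ÷ 0.31318875 ≈ €124.69.

€124.69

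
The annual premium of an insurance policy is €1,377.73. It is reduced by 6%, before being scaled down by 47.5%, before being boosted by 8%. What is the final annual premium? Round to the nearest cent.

Each change multiplies by a factor: 0.94 × 0.525 × 1.08 = 0.53298.
€1,377.73 × 0.53298 = €734.3025354 ≈ €734.30.

€734.30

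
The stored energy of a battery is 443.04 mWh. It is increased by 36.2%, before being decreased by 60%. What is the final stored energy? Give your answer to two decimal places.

Apply the 36.2% increase: 443.04 × 1.362 = 603.42048.
After the 60% decrease: 603.42048 × 0.4 = 241.368192 ≈ 241.37.

241.37 mWh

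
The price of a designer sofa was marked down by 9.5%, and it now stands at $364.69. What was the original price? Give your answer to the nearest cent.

The overall multiplier applied was 0.905.
So the original price was $364.69 ÷ 0.905 ≈ $402.97.

$402.97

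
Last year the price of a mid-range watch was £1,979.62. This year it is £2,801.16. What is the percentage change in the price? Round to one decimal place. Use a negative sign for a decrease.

Change: £2,801.16 − £1,979.62 = £821.54.
Relative to the original: £821.54 ÷ £1,979.62 ≈ 41.5%.

41.5%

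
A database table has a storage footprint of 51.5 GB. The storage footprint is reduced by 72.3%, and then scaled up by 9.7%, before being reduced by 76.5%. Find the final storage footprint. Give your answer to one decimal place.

3.7 GB

After the 72.3% decrease: 51.5 × 0.277 = 14.2655.
After the 9.7% increase: 14.2655 × 1.097 = 15.6492535.
Apply the 76.5% decrease: 15.6492535 × 0.235 = 3.6775745725 ≈ 3.7.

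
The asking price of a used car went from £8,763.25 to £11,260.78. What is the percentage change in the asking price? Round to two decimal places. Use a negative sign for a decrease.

28.50%

Change: £11,260.78 − £8,763.25 = £2,497.53.
Relative to the original: £2,497.53 ÷ £8,763.25 ≈ 28.50%.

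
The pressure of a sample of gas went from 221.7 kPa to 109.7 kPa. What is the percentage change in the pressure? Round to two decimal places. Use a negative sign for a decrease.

-50.52%

Change: 109.7 − 221.7 = -112.0.
Relative to the original: -112.0 ÷ 221.7 ≈ -50.52%.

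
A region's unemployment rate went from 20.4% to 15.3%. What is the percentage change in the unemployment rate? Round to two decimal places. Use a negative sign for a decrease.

The change is 15.3 − 20.4 = -5.1 percentage points.
Relative to the original 20.4%, that is -5.1 ÷ 20.4 = -25.00%.

-25.00%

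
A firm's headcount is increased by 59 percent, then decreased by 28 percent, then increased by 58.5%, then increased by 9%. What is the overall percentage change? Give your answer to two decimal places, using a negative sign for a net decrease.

A 59% increase multiplies by 1.59.
Then a 28% decrease: 1.59 × 0.72 = 1.1448.
Then a 58.5% increase: 1.1448 × 1.585 = 1.814508.
Then a 9% increase: 1.814508 × 1.09 = 1.97781372.
Overall factor 1.97781372, i.e. 97.78%.

97.78%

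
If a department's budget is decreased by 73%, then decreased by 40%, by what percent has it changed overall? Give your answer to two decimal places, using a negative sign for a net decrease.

The combined multiplier is 0.27 × 0.6 = 0.162.
That corresponds to a decrease of 83.80%.

-83.80%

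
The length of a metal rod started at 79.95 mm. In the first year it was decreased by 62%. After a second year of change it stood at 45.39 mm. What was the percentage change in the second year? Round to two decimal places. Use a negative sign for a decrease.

After the first year: 79.95 × 0.38 = 30.381.
Second-year multiplier: 45.39 ÷ 30.381 ≈ 1.494026.
That is a change of 49.40%.

49.40%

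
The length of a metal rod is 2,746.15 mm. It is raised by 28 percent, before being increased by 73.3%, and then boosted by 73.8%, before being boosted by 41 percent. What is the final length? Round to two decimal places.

28% increase: 2,746.15 × 1.28 = 3515.072.
Apply the 73.3% increase: 3515.072 × 1.733 = 6091.619776.
73.8% increase: 6091.619776 × 1.738 = 10587.235170688.
After the 41% increase: 10587.235170688 × 1.41 = 14928.00159067008 ≈ 14,928.00.

14,928.00 mm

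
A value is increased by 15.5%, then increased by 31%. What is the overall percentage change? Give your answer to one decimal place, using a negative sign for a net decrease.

A 15.5% increase multiplies by 1.155.
Then a 31% increase: 1.155 × 1.31 = 1.51305.
Overall factor 1.51305, i.e. 51.3%.

51.3%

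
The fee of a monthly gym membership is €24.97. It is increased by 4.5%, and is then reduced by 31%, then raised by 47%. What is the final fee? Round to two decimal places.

Apply the 4.5% increase: €24.97 × 1.045 = €26.09365.
After the 31% decrease: €26.09365 × 0.69 = €18.0046185.
Apply the 47% increase: €18.0046185 × 1.47 = €26.466789195 ≈ €26.47.

€26.47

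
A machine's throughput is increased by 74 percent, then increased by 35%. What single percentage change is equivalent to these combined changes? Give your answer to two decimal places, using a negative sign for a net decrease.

134.90%

A 74% increase multiplies by 1.74.
Then a 35% increase: 1.74 × 1.35 = 2.349.
Overall factor 2.349, i.e. 134.90%.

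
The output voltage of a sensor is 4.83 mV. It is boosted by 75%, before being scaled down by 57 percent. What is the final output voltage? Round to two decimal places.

3.63 mV

After the 75% increase: 4.83 × 1.75 = 8.4525.
Apply the 57% decrease: 8.4525 × 0.43 = 3.634575 ≈ 3.63.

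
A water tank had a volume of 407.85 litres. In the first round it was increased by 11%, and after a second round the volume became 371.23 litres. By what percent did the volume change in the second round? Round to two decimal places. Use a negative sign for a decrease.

After the first round: 407.85 × 1.11 = 452.7135.
Second-round multiplier: 371.23 ÷ 452.7135 ≈ 0.820011.
That is a change of -18.00%.

-18.00%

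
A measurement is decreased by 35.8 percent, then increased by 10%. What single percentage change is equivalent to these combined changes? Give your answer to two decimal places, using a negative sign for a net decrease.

A 35.8% decrease multiplies by 0.642.
Then a 10% increase: 0.642 × 1.1 = 0.7062.
Overall factor 0.7062, i.e. -29.38%.

-29.38%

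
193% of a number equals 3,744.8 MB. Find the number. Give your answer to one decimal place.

1,940.3 MB

3,744.8 MB ÷ 1.93 ≈ 1,940.3 MB.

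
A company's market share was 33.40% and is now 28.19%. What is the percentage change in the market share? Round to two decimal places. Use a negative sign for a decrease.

The change is 28.19 − 33.40 = -5.21 percentage points.
Relative to the original 33.40%, that is -5.21 ÷ 33.40 ≈ -15.60%.

-15.60%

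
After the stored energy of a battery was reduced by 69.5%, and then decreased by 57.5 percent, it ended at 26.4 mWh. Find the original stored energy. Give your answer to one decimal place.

203.7 mWh

Undoing the 57.5% decrease: 26.4 ÷ 0.425 ≈ 62.117647.
Undoing the 69.5% decrease: 62.117647 ÷ 0.305 ≈ 203.7 mWh.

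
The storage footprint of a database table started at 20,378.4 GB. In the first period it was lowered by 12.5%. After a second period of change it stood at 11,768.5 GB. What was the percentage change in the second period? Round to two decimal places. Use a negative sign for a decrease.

After the first period: 20,378.4 × 0.875 = 17831.1.
Second-period multiplier: 11,768.5 ÷ 17831.1 ≈ 0.659999.
That is a change of -34.00%.

-34.00%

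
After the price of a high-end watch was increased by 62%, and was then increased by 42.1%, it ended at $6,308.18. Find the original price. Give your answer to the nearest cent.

Undoing the 42.1% increase: $6,308.18 ÷ 1.421 ≈ $4439.254046.
Undoing the 62% increase: $4439.254046 ÷ 1.62 ≈ $2,740.28.

$2,740.28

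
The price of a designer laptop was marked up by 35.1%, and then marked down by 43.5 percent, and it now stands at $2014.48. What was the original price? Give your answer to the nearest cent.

The overall multiplier applied was 1.351 × 0.565 = 0.763315.
So the original price was $2014.48 ÷ 0.763315 ≈ $2639.12.

$2639.12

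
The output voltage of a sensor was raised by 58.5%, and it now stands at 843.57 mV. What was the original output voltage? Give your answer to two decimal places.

The overall multiplier applied was 1.585.
So the original output voltage was 843.57 ÷ 1.585 ≈ 532.22 mV.

532.22 mV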